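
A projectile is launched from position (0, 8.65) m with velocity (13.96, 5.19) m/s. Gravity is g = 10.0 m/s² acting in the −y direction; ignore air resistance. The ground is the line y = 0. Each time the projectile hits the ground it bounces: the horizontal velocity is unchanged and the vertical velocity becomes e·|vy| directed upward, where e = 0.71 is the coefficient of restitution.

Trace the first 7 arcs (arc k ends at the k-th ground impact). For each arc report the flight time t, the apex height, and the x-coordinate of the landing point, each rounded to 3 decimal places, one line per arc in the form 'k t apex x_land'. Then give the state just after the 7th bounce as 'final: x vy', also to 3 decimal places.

Arc 1: start y=8.650, vy=5.190 → t=1.933, apex=9.997, x_land=26.985, impact vy=-14.140
  bounce: vy ← 0.71·14.140 = 10.039
Arc 2: start y=0.000, vy=10.039 → t=2.008, apex=5.039, x_land=55.014, impact vy=-10.039
  bounce: vy ← 0.71·10.039 = 7.128
Arc 3: start y=0.000, vy=7.128 → t=1.426, apex=2.540, x_land=74.915, impact vy=-7.128
  bounce: vy ← 0.71·7.128 = 5.061
Arc 4: start y=0.000, vy=5.061 → t=1.012, apex=1.281, x_land=89.045, impact vy=-5.061
  bounce: vy ← 0.71·5.061 = 3.593
Arc 5: start y=0.000, vy=3.593 → t=0.719, apex=0.646, x_land=99.077, impact vy=-3.593
  bounce: vy ← 0.71·3.593 = 2.551
Arc 6: start y=0.000, vy=2.551 → t=0.510, apex=0.325, x_land=106.200, impact vy=-2.551
  bounce: vy ← 0.71·2.551 = 1.811
Arc 7: start y=0.000, vy=1.811 → t=0.362, apex=0.164, x_land=111.257, impact vy=-1.811
  bounce: vy ← 0.71·1.811 = 1.286

1 1.933 9.997 26.985
2 2.008 5.039 55.014
3 1.426 2.540 74.915
4 1.012 1.281 89.045
5 0.719 0.646 99.077
6 0.510 0.325 106.200
7 0.362 0.164 111.257
final: 111.257 1.286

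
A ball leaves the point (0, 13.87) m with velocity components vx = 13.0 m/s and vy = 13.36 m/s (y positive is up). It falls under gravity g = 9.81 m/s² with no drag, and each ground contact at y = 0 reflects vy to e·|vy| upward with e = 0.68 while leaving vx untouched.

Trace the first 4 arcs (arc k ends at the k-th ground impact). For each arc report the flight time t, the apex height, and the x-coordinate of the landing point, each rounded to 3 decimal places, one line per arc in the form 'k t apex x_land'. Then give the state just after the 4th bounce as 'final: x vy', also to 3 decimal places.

1 3.526 22.967 45.835
2 2.943 10.620 84.093
3 2.001 4.911 110.108
4 1.361 2.271 127.798
final: 127.798 4.539

Arc 1: start y=13.870, vy=13.360 → t=3.526, apex=22.967, x_land=45.835, impact vy=-21.228
  bounce: vy ← 0.68·21.228 = 14.435
Arc 2: start y=0.000, vy=14.435 → t=2.943, apex=10.620, x_land=84.093, impact vy=-14.435
  bounce: vy ← 0.68·14.435 = 9.816
Arc 3: start y=0.000, vy=9.816 → t=2.001, apex=4.911, x_land=110.108, impact vy=-9.816
  bounce: vy ← 0.68·9.816 = 6.675
Arc 4: start y=0.000, vy=6.675 → t=1.361, apex=2.271, x_land=127.798, impact vy=-6.675
  bounce: vy ← 0.68·6.675 = 4.539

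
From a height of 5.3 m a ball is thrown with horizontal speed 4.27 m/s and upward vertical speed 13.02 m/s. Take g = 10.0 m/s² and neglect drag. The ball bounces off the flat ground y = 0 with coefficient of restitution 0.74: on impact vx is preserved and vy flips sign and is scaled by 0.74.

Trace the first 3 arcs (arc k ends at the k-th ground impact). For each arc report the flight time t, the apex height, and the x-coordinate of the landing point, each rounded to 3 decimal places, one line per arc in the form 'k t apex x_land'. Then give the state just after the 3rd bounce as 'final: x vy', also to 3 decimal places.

1 2.962 13.776 12.647
2 2.457 7.544 23.137
3 1.818 4.131 30.899
final: 30.899 6.726

Arc 1: start y=5.300, vy=13.020 → t=2.962, apex=13.776, x_land=12.647, impact vy=-16.599
  bounce: vy ← 0.74·16.599 = 12.283
Arc 2: start y=0.000, vy=12.283 → t=2.457, apex=7.544, x_land=23.137, impact vy=-12.283
  bounce: vy ← 0.74·12.283 = 9.090
Arc 3: start y=0.000, vy=9.090 → t=1.818, apex=4.131, x_land=30.899, impact vy=-9.090
  bounce: vy ← 0.74·9.090 = 6.726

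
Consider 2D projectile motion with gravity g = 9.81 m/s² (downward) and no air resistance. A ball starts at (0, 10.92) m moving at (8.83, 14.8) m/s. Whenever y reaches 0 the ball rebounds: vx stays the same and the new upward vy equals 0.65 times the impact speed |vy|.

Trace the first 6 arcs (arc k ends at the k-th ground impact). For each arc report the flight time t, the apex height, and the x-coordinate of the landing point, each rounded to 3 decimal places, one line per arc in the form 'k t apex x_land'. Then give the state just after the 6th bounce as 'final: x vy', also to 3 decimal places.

Arc 1: start y=10.920, vy=14.800 → t=3.631, apex=22.084, x_land=32.058, impact vy=-20.816
  bounce: vy ← 0.65·20.816 = 13.530
Arc 2: start y=0.000, vy=13.530 → t=2.758, apex=9.331, x_land=56.415, impact vy=-13.530
  bounce: vy ← 0.65·13.530 = 8.795
Arc 3: start y=0.000, vy=8.795 → t=1.793, apex=3.942, x_land=72.247, impact vy=-8.795
  bounce: vy ← 0.65·8.795 = 5.716
Arc 4: start y=0.000, vy=5.716 → t=1.165, apex=1.666, x_land=82.538, impact vy=-5.716
  bounce: vy ← 0.65·5.716 = 3.716
Arc 5: start y=0.000, vy=3.716 → t=0.758, apex=0.704, x_land=89.227, impact vy=-3.716
  bounce: vy ← 0.65·3.716 = 2.415
Arc 6: start y=0.000, vy=2.415 → t=0.492, apex=0.297, x_land=93.575, impact vy=-2.415
  bounce: vy ← 0.65·2.415 = 1.570

1 3.631 22.084 32.058
2 2.758 9.331 56.415
3 1.793 3.942 72.247
4 1.165 1.666 82.538
5 0.758 0.704 89.227
6 0.492 0.297 93.575
final: 93.575 1.570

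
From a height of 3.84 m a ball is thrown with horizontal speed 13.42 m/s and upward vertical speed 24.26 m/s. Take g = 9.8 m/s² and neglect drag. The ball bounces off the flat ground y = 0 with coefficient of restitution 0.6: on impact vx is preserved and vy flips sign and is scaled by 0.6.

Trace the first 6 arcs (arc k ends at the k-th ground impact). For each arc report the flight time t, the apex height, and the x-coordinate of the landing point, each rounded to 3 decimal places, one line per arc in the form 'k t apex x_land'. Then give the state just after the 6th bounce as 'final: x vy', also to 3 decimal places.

1 5.105 33.868 68.503
2 3.155 12.192 110.841
3 1.893 4.389 136.244
4 1.136 1.580 151.485
5 0.681 0.569 160.630
6 0.409 0.205 166.117
final: 166.117 1.202

Arc 1: start y=3.840, vy=24.260 → t=5.105, apex=33.868, x_land=68.503, impact vy=-25.765
  bounce: vy ← 0.6·25.765 = 15.459
Arc 2: start y=0.000, vy=15.459 → t=3.155, apex=12.192, x_land=110.841, impact vy=-15.459
  bounce: vy ← 0.6·15.459 = 9.275
Arc 3: start y=0.000, vy=9.275 → t=1.893, apex=4.389, x_land=136.244, impact vy=-9.275
  bounce: vy ← 0.6·9.275 = 5.565
Arc 4: start y=0.000, vy=5.565 → t=1.136, apex=1.580, x_land=151.485, impact vy=-5.565
  bounce: vy ← 0.6·5.565 = 3.339
Arc 5: start y=0.000, vy=3.339 → t=0.681, apex=0.569, x_land=160.630, impact vy=-3.339
  bounce: vy ← 0.6·3.339 = 2.003
Arc 6: start y=0.000, vy=2.003 → t=0.409, apex=0.205, x_land=166.117, impact vy=-2.003
  bounce: vy ← 0.6·2.003 = 1.202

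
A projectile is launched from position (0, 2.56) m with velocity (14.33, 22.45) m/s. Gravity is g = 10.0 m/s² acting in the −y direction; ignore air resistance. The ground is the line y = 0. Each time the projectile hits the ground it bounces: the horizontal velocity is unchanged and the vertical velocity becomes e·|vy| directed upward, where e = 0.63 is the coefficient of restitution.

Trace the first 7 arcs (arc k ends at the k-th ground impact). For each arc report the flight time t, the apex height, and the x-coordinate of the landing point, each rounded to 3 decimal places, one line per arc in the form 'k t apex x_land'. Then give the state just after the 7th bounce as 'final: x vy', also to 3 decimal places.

Arc 1: start y=2.560, vy=22.450 → t=4.601, apex=27.760, x_land=65.936, impact vy=-23.563
  bounce: vy ← 0.63·23.563 = 14.845
Arc 2: start y=0.000, vy=14.845 → t=2.969, apex=11.018, x_land=108.481, impact vy=-14.845
  bounce: vy ← 0.63·14.845 = 9.352
Arc 3: start y=0.000, vy=9.352 → t=1.870, apex=4.373, x_land=135.284, impact vy=-9.352
  bounce: vy ← 0.63·9.352 = 5.892
Arc 4: start y=0.000, vy=5.892 → t=1.178, apex=1.736, x_land=152.170, impact vy=-5.892
  bounce: vy ← 0.63·5.892 = 3.712
Arc 5: start y=0.000, vy=3.712 → t=0.742, apex=0.689, x_land=162.808, impact vy=-3.712
  bounce: vy ← 0.63·3.712 = 2.338
Arc 6: start y=0.000, vy=2.338 → t=0.468, apex=0.273, x_land=169.510, impact vy=-2.338
  bounce: vy ← 0.63·2.338 = 1.473
Arc 7: start y=0.000, vy=1.473 → t=0.295, apex=0.109, x_land=173.732, impact vy=-1.473
  bounce: vy ← 0.63·1.473 = 0.928

1 4.601 27.760 65.936
2 2.969 11.018 108.481
3 1.870 4.373 135.284
4 1.178 1.736 152.170
5 0.742 0.689 162.808
6 0.468 0.273 169.510
7 0.295 0.109 173.732
final: 173.732 0.928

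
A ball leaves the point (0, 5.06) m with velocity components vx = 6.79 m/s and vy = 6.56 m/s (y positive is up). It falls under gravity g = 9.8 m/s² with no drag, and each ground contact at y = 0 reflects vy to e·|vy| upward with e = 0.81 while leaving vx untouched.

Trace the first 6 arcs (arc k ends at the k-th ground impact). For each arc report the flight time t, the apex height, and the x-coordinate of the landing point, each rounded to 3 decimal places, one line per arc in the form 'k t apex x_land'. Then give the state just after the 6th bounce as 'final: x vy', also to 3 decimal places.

1 1.886 7.256 12.808
2 1.971 4.760 26.193
3 1.597 3.123 37.035
4 1.293 2.049 45.817
5 1.048 1.344 52.930
6 0.849 0.882 58.692
final: 58.692 3.368

Arc 1: start y=5.060, vy=6.560 → t=1.886, apex=7.256, x_land=12.808, impact vy=-11.925
  bounce: vy ← 0.81·11.925 = 9.659
Arc 2: start y=0.000, vy=9.659 → t=1.971, apex=4.760, x_land=26.193, impact vy=-9.659
  bounce: vy ← 0.81·9.659 = 7.824
Arc 3: start y=0.000, vy=7.824 → t=1.597, apex=3.123, x_land=37.035, impact vy=-7.824
  bounce: vy ← 0.81·7.824 = 6.338
Arc 4: start y=0.000, vy=6.338 → t=1.293, apex=2.049, x_land=45.817, impact vy=-6.338
  bounce: vy ← 0.81·6.338 = 5.133
Arc 5: start y=0.000, vy=5.133 → t=1.048, apex=1.344, x_land=52.930, impact vy=-5.133
  bounce: vy ← 0.81·5.133 = 4.158
Arc 6: start y=0.000, vy=4.158 → t=0.849, apex=0.882, x_land=58.692, impact vy=-4.158
  bounce: vy ← 0.81·4.158 = 3.368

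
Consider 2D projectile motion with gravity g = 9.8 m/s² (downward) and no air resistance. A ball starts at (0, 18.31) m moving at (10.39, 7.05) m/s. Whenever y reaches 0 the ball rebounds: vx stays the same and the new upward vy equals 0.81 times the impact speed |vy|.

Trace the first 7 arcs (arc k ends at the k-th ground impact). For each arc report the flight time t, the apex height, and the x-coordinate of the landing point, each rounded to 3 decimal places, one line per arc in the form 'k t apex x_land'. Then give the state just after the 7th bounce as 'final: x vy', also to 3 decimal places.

Arc 1: start y=18.310, vy=7.050 → t=2.782, apex=20.846, x_land=28.905, impact vy=-20.213
  bounce: vy ← 0.81·20.213 = 16.373
Arc 2: start y=0.000, vy=16.373 → t=3.341, apex=13.677, x_land=63.622, impact vy=-16.373
  bounce: vy ← 0.81·16.373 = 13.262
Arc 3: start y=0.000, vy=13.262 → t=2.707, apex=8.973, x_land=91.742, impact vy=-13.262
  bounce: vy ← 0.81·13.262 = 10.742
Arc 4: start y=0.000, vy=10.742 → t=2.192, apex=5.887, x_land=114.520, impact vy=-10.742
  bounce: vy ← 0.81·10.742 = 8.701
Arc 5: start y=0.000, vy=8.701 → t=1.776, apex=3.863, x_land=132.970, impact vy=-8.701
  bounce: vy ← 0.81·8.701 = 7.048
Arc 6: start y=0.000, vy=7.048 → t=1.438, apex=2.534, x_land=147.915, impact vy=-7.048
  bounce: vy ← 0.81·7.048 = 5.709
Arc 7: start y=0.000, vy=5.709 → t=1.165, apex=1.663, x_land=160.020, impact vy=-5.709
  bounce: vy ← 0.81·5.709 = 4.624

1 2.782 20.846 28.905
2 3.341 13.677 63.622
3 2.707 8.973 91.742
4 2.192 5.887 114.520
5 1.776 3.863 132.970
6 1.438 2.534 147.915
7 1.165 1.663 160.020
final: 160.020 4.624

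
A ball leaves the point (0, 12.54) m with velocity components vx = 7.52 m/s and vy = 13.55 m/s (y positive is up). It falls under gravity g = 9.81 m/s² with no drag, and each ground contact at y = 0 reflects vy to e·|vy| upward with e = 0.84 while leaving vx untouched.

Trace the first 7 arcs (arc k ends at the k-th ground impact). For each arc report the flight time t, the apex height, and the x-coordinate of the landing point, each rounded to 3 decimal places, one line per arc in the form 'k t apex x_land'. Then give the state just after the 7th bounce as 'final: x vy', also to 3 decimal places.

1 3.494 21.898 26.276
2 3.550 15.451 52.970
3 2.982 10.902 75.393
4 2.505 7.693 94.228
5 2.104 5.428 110.049
6 1.767 3.830 123.339
7 1.485 2.702 134.503
final: 134.503 6.117

Arc 1: start y=12.540, vy=13.550 → t=3.494, apex=21.898, x_land=26.276, impact vy=-20.728
  bounce: vy ← 0.84·20.728 = 17.411
Arc 2: start y=0.000, vy=17.411 → t=3.550, apex=15.451, x_land=52.970, impact vy=-17.411
  bounce: vy ← 0.84·17.411 = 14.625
Arc 3: start y=0.000, vy=14.625 → t=2.982, apex=10.902, x_land=75.393, impact vy=-14.625
  bounce: vy ← 0.84·14.625 = 12.285
Arc 4: start y=0.000, vy=12.285 → t=2.505, apex=7.693, x_land=94.228, impact vy=-12.285
  bounce: vy ← 0.84·12.285 = 10.320
Arc 5: start y=0.000, vy=10.320 → t=2.104, apex=5.428, x_land=110.049, impact vy=-10.320
  bounce: vy ← 0.84·10.320 = 8.669
Arc 6: start y=0.000, vy=8.669 → t=1.767, apex=3.830, x_land=123.339, impact vy=-8.669
  bounce: vy ← 0.84·8.669 = 7.282
Arc 7: start y=0.000, vy=7.282 → t=1.485, apex=2.702, x_land=134.503, impact vy=-7.282
  bounce: vy ← 0.84·7.282 = 6.117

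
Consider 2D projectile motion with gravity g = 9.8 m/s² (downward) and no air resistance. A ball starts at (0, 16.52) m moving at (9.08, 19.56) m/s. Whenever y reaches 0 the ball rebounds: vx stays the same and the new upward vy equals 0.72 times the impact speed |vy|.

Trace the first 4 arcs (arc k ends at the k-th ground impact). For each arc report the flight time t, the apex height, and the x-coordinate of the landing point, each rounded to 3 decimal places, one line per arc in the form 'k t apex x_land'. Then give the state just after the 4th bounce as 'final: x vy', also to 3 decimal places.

1 4.708 36.040 42.748
2 3.905 18.683 78.209
3 2.812 9.685 103.740
4 2.025 5.021 122.123
final: 122.123 7.143

Arc 1: start y=16.520, vy=19.560 → t=4.708, apex=36.040, x_land=42.748, impact vy=-26.578
  bounce: vy ← 0.72·26.578 = 19.136
Arc 2: start y=0.000, vy=19.136 → t=3.905, apex=18.683, x_land=78.209, impact vy=-19.136
  bounce: vy ← 0.72·19.136 = 13.778
Arc 3: start y=0.000, vy=13.778 → t=2.812, apex=9.685, x_land=103.740, impact vy=-13.778
  bounce: vy ← 0.72·13.778 = 9.920
Arc 4: start y=0.000, vy=9.920 → t=2.025, apex=5.021, x_land=122.123, impact vy=-9.920
  bounce: vy ← 0.72·9.920 = 7.143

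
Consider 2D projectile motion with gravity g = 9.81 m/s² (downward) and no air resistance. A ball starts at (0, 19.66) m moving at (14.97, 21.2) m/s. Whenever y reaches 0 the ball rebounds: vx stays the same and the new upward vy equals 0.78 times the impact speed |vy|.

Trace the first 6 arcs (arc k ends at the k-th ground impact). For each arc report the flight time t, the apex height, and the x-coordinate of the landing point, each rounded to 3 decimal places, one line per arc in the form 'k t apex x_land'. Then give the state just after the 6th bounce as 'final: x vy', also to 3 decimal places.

1 5.107 42.567 76.451
2 4.596 25.898 145.247
3 3.585 15.756 198.909
4 2.796 9.586 240.764
5 2.181 5.832 273.412
6 1.701 3.548 298.876
final: 298.876 6.508

Arc 1: start y=19.660, vy=21.200 → t=5.107, apex=42.567, x_land=76.451, impact vy=-28.899
  bounce: vy ← 0.78·28.899 = 22.541
Arc 2: start y=0.000, vy=22.541 → t=4.596, apex=25.898, x_land=145.247, impact vy=-22.541
  bounce: vy ← 0.78·22.541 = 17.582
Arc 3: start y=0.000, vy=17.582 → t=3.585, apex=15.756, x_land=198.909, impact vy=-17.582
  bounce: vy ← 0.78·17.582 = 13.714
Arc 4: start y=0.000, vy=13.714 → t=2.796, apex=9.586, x_land=240.764, impact vy=-13.714
  bounce: vy ← 0.78·13.714 = 10.697
Arc 5: start y=0.000, vy=10.697 → t=2.181, apex=5.832, x_land=273.412, impact vy=-10.697
  bounce: vy ← 0.78·10.697 = 8.344
Arc 6: start y=0.000, vy=8.344 → t=1.701, apex=3.548, x_land=298.876, impact vy=-8.344
  bounce: vy ← 0.78·8.344 = 6.508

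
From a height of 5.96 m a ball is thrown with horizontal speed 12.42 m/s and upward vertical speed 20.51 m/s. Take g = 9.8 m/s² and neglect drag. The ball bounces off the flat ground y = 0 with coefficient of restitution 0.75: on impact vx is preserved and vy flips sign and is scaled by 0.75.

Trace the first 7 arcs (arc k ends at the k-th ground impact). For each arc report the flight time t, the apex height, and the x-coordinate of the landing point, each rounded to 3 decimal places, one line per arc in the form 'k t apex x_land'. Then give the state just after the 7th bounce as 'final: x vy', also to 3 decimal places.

Arc 1: start y=5.960, vy=20.510 → t=4.459, apex=27.422, x_land=55.375, impact vy=-23.184
  bounce: vy ← 0.75·23.184 = 17.388
Arc 2: start y=0.000, vy=17.388 → t=3.548, apex=15.425, x_land=99.447, impact vy=-17.388
  bounce: vy ← 0.75·17.388 = 13.041
Arc 3: start y=0.000, vy=13.041 → t=2.661, apex=8.677, x_land=132.502, impact vy=-13.041
  bounce: vy ← 0.75·13.041 = 9.781
Arc 4: start y=0.000, vy=9.781 → t=1.996, apex=4.881, x_land=157.292, impact vy=-9.781
  bounce: vy ← 0.75·9.781 = 7.335
Arc 5: start y=0.000, vy=7.335 → t=1.497, apex=2.745, x_land=175.885, impact vy=-7.335
  bounce: vy ← 0.75·7.335 = 5.502
Arc 6: start y=0.000, vy=5.502 → t=1.123, apex=1.544, x_land=189.830, impact vy=-5.502
  bounce: vy ← 0.75·5.502 = 4.126
Arc 7: start y=0.000, vy=4.126 → t=0.842, apex=0.869, x_land=200.289, impact vy=-4.126
  bounce: vy ← 0.75·4.126 = 3.095

1 4.459 27.422 55.375
2 3.548 15.425 99.447
3 2.661 8.677 132.502
4 1.996 4.881 157.292
5 1.497 2.745 175.885
6 1.123 1.544 189.830
7 0.842 0.869 200.289
final: 200.289 3.095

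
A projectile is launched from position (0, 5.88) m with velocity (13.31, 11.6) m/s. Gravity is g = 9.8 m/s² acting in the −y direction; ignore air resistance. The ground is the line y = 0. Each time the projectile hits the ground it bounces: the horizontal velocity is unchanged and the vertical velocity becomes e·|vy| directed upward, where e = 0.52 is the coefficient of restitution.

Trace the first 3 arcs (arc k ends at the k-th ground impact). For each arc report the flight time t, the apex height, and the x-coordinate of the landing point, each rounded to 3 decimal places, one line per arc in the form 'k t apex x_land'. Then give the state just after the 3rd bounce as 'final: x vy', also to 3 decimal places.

Arc 1: start y=5.880, vy=11.600 → t=2.796, apex=12.745, x_land=37.221, impact vy=-15.805
  bounce: vy ← 0.52·15.805 = 8.219
Arc 2: start y=0.000, vy=8.219 → t=1.677, apex=3.446, x_land=59.546, impact vy=-8.219
  bounce: vy ← 0.52·8.219 = 4.274
Arc 3: start y=0.000, vy=4.274 → t=0.872, apex=0.932, x_land=71.155, impact vy=-4.274
  bounce: vy ← 0.52·4.274 = 2.222

1 2.796 12.745 37.221
2 1.677 3.446 59.546
3 0.872 0.932 71.155
final: 71.155 2.222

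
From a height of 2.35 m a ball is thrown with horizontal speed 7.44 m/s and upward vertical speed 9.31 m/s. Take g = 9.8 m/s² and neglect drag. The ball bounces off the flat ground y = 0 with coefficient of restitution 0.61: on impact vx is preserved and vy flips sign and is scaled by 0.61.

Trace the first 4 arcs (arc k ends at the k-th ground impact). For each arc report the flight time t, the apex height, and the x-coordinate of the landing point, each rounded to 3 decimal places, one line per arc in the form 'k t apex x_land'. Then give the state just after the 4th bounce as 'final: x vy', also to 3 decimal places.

1 2.126 6.772 15.815
2 1.434 2.520 26.486
3 0.875 0.938 32.995
4 0.534 0.349 36.965
final: 36.965 1.595

Arc 1: start y=2.350, vy=9.310 → t=2.126, apex=6.772, x_land=15.815, impact vy=-11.521
  bounce: vy ← 0.61·11.521 = 7.028
Arc 2: start y=0.000, vy=7.028 → t=1.434, apex=2.520, x_land=26.486, impact vy=-7.028
  bounce: vy ← 0.61·7.028 = 4.287
Arc 3: start y=0.000, vy=4.287 → t=0.875, apex=0.938, x_land=32.995, impact vy=-4.287
  bounce: vy ← 0.61·4.287 = 2.615
Arc 4: start y=0.000, vy=2.615 → t=0.534, apex=0.349, x_land=36.965, impact vy=-2.615
  bounce: vy ← 0.61·2.615 = 1.595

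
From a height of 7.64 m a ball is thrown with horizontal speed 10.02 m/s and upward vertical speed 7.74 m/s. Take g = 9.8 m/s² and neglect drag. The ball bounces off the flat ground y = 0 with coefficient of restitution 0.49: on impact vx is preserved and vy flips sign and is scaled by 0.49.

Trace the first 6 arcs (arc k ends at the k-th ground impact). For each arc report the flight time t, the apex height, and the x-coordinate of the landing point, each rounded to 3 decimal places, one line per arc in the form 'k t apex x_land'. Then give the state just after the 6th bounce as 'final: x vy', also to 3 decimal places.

Arc 1: start y=7.640, vy=7.740 → t=2.267, apex=10.697, x_land=22.718, impact vy=-14.479
  bounce: vy ← 0.49·14.479 = 7.095
Arc 2: start y=0.000, vy=7.095 → t=1.448, apex=2.568, x_land=37.226, impact vy=-7.095
  bounce: vy ← 0.49·7.095 = 3.476
Arc 3: start y=0.000, vy=3.476 → t=0.709, apex=0.617, x_land=44.336, impact vy=-3.476
  bounce: vy ← 0.49·3.476 = 1.703
Arc 4: start y=0.000, vy=1.703 → t=0.348, apex=0.148, x_land=47.819, impact vy=-1.703
  bounce: vy ← 0.49·1.703 = 0.835
Arc 5: start y=0.000, vy=0.835 → t=0.170, apex=0.036, x_land=49.526, impact vy=-0.835
  bounce: vy ← 0.49·0.835 = 0.409
Arc 6: start y=0.000, vy=0.409 → t=0.083, apex=0.009, x_land=50.362, impact vy=-0.409
  bounce: vy ← 0.49·0.409 = 0.200

1 2.267 10.697 22.718
2 1.448 2.568 37.226
3 0.709 0.617 44.336
4 0.348 0.148 47.819
5 0.170 0.036 49.526
6 0.083 0.009 50.362
final: 50.362 0.200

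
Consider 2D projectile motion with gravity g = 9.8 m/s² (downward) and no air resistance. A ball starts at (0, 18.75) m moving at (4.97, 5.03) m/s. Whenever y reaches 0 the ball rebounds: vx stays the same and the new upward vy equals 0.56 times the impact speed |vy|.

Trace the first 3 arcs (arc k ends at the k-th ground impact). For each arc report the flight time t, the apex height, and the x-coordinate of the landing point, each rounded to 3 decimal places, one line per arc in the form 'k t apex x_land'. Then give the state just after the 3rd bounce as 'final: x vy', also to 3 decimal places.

Arc 1: start y=18.750, vy=5.030 → t=2.536, apex=20.041, x_land=12.602, impact vy=-19.819
  bounce: vy ← 0.56·19.819 = 11.099
Arc 2: start y=0.000, vy=11.099 → t=2.265, apex=6.285, x_land=23.859, impact vy=-11.099
  bounce: vy ← 0.56·11.099 = 6.215
Arc 3: start y=0.000, vy=6.215 → t=1.268, apex=1.971, x_land=30.163, impact vy=-6.215
  bounce: vy ← 0.56·6.215 = 3.481

1 2.536 20.041 12.602
2 2.265 6.285 23.859
3 1.268 1.971 30.163
final: 30.163 3.481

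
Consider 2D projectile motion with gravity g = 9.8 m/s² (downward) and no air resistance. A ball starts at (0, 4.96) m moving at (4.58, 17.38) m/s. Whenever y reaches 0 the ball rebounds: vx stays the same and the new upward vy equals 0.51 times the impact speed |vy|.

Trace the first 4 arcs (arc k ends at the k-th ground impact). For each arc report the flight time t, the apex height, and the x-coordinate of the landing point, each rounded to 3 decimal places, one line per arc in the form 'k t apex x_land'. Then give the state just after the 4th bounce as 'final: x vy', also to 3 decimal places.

Arc 1: start y=4.960, vy=17.380 → t=3.812, apex=20.371, x_land=17.461, impact vy=-19.982
  bounce: vy ← 0.51·19.982 = 10.191
Arc 2: start y=0.000, vy=10.191 → t=2.080, apex=5.299, x_land=26.986, impact vy=-10.191
  bounce: vy ← 0.51·10.191 = 5.197
Arc 3: start y=0.000, vy=5.197 → t=1.061, apex=1.378, x_land=31.844, impact vy=-5.197
  bounce: vy ← 0.51·5.197 = 2.651
Arc 4: start y=0.000, vy=2.651 → t=0.541, apex=0.358, x_land=34.322, impact vy=-2.651
  bounce: vy ← 0.51·2.651 = 1.352

1 3.812 20.371 17.461
2 2.080 5.299 26.986
3 1.061 1.378 31.844
4 0.541 0.358 34.322
final: 34.322 1.352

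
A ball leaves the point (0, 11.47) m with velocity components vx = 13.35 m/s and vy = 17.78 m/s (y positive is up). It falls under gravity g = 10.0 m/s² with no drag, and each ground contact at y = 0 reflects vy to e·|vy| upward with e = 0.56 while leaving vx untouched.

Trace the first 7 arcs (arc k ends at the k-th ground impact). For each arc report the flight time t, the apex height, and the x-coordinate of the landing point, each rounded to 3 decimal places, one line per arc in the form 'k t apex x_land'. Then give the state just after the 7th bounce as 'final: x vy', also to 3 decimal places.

Arc 1: start y=11.470, vy=17.780 → t=4.114, apex=27.276, x_land=54.917, impact vy=-23.357
  bounce: vy ← 0.56·23.357 = 13.080
Arc 2: start y=0.000, vy=13.080 → t=2.616, apex=8.554, x_land=89.840, impact vy=-13.080
  bounce: vy ← 0.56·13.080 = 7.325
Arc 3: start y=0.000, vy=7.325 → t=1.465, apex=2.682, x_land=109.397, impact vy=-7.325
  bounce: vy ← 0.56·7.325 = 4.102
Arc 4: start y=0.000, vy=4.102 → t=0.820, apex=0.841, x_land=120.348, impact vy=-4.102
  bounce: vy ← 0.56·4.102 = 2.297
Arc 5: start y=0.000, vy=2.297 → t=0.459, apex=0.264, x_land=126.481, impact vy=-2.297
  bounce: vy ← 0.56·2.297 = 1.286
Arc 6: start y=0.000, vy=1.286 → t=0.257, apex=0.083, x_land=129.916, impact vy=-1.286
  bounce: vy ← 0.56·1.286 = 0.720
Arc 7: start y=0.000, vy=0.720 → t=0.144, apex=0.026, x_land=131.839, impact vy=-0.720
  bounce: vy ← 0.56·0.720 = 0.403

1 4.114 27.276 54.917
2 2.616 8.554 89.840
3 1.465 2.682 109.397
4 0.820 0.841 120.348
5 0.459 0.264 126.481
6 0.257 0.083 129.916
7 0.144 0.026 131.839
final: 131.839 0.403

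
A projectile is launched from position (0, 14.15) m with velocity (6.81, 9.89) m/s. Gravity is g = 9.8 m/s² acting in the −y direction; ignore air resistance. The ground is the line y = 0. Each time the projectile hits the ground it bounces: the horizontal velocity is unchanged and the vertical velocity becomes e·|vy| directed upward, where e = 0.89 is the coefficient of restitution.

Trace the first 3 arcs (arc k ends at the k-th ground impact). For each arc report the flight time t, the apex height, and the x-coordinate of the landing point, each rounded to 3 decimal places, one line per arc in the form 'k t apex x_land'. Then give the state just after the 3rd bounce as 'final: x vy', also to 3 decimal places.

1 2.986 19.140 20.332
2 3.518 15.161 44.290
3 3.131 12.009 65.612
final: 65.612 13.654

Arc 1: start y=14.150, vy=9.890 → t=2.986, apex=19.140, x_land=20.332, impact vy=-19.369
  bounce: vy ← 0.89·19.369 = 17.238
Arc 2: start y=0.000, vy=17.238 → t=3.518, apex=15.161, x_land=44.290, impact vy=-17.238
  bounce: vy ← 0.89·17.238 = 15.342
Arc 3: start y=0.000, vy=15.342 → t=3.131, apex=12.009, x_land=65.612, impact vy=-15.342
  bounce: vy ← 0.89·15.342 = 13.654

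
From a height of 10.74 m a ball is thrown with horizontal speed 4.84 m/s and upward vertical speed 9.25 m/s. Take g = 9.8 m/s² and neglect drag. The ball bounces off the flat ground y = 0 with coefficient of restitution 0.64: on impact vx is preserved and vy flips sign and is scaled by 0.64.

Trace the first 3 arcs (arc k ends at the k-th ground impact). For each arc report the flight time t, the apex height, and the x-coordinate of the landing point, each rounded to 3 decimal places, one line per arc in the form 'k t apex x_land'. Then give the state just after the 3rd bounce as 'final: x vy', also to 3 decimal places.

Arc 1: start y=10.740, vy=9.250 → t=2.700, apex=15.105, x_land=13.066, impact vy=-17.207
  bounce: vy ← 0.64·17.207 = 11.012
Arc 2: start y=0.000, vy=11.012 → t=2.247, apex=6.187, x_land=23.944, impact vy=-11.012
  bounce: vy ← 0.64·11.012 = 7.048
Arc 3: start y=0.000, vy=7.048 → t=1.438, apex=2.534, x_land=30.905, impact vy=-7.048
  bounce: vy ← 0.64·7.048 = 4.511

1 2.700 15.105 13.066
2 2.247 6.187 23.944
3 1.438 2.534 30.905
final: 30.905 4.511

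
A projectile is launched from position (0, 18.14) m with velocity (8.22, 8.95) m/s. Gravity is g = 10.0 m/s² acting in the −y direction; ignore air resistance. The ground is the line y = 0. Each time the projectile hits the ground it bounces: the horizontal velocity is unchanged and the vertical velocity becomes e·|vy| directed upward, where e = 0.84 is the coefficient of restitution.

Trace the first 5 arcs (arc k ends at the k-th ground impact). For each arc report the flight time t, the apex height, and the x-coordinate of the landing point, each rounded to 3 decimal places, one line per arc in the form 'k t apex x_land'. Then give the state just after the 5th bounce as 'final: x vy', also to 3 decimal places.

Arc 1: start y=18.140, vy=8.950 → t=3.000, apex=22.145, x_land=24.656, impact vy=-21.045
  bounce: vy ← 0.84·21.045 = 17.678
Arc 2: start y=0.000, vy=17.678 → t=3.536, apex=15.626, x_land=53.719, impact vy=-17.678
  bounce: vy ← 0.84·17.678 = 14.850
Arc 3: start y=0.000, vy=14.850 → t=2.970, apex=11.025, x_land=78.131, impact vy=-14.850
  bounce: vy ← 0.84·14.850 = 12.474
Arc 4: start y=0.000, vy=12.474 → t=2.495, apex=7.780, x_land=98.638, impact vy=-12.474
  bounce: vy ← 0.84·12.474 = 10.478
Arc 5: start y=0.000, vy=10.478 → t=2.096, apex=5.489, x_land=115.864, impact vy=-10.478
  bounce: vy ← 0.84·10.478 = 8.801

1 3.000 22.145 24.656
2 3.536 15.626 53.719
3 2.970 11.025 78.131
4 2.495 7.780 98.638
5 2.096 5.489 115.864
final: 115.864 8.801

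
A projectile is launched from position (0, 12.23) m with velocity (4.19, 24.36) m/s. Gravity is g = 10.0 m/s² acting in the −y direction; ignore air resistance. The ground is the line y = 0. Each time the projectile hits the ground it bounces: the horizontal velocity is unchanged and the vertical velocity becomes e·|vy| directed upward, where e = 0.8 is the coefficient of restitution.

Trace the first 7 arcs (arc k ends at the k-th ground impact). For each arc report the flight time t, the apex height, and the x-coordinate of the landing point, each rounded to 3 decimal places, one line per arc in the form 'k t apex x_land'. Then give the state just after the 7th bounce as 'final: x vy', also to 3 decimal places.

Arc 1: start y=12.230, vy=24.360 → t=5.331, apex=41.900, x_land=22.336, impact vy=-28.948
  bounce: vy ← 0.8·28.948 = 23.159
Arc 2: start y=0.000, vy=23.159 → t=4.632, apex=26.816, x_land=41.743, impact vy=-23.159
  bounce: vy ← 0.8·23.159 = 18.527
Arc 3: start y=0.000, vy=18.527 → t=3.705, apex=17.162, x_land=57.269, impact vy=-18.527
  bounce: vy ← 0.8·18.527 = 14.822
Arc 4: start y=0.000, vy=14.822 → t=2.964, apex=10.984, x_land=69.689, impact vy=-14.822
  bounce: vy ← 0.8·14.822 = 11.857
Arc 5: start y=0.000, vy=11.857 → t=2.371, apex=7.030, x_land=79.626, impact vy=-11.857
  bounce: vy ← 0.8·11.857 = 9.486
Arc 6: start y=0.000, vy=9.486 → t=1.897, apex=4.499, x_land=87.575, impact vy=-9.486
  bounce: vy ← 0.8·9.486 = 7.589
Arc 7: start y=0.000, vy=7.589 → t=1.518, apex=2.879, x_land=93.934, impact vy=-7.589
  bounce: vy ← 0.8·7.589 = 6.071

1 5.331 41.900 22.336
2 4.632 26.816 41.743
3 3.705 17.162 57.269
4 2.964 10.984 69.689
5 2.371 7.030 79.626
6 1.897 4.499 87.575
7 1.518 2.879 93.934
final: 93.934 6.071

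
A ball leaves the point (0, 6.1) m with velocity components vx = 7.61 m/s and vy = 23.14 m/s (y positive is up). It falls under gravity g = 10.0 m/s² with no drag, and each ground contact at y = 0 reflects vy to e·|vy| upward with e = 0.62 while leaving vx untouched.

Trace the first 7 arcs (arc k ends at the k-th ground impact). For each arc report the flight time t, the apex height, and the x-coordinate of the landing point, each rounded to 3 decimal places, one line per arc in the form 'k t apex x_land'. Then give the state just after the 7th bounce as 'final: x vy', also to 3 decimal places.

1 4.878 32.873 37.122
2 3.179 12.636 61.318
3 1.971 4.857 76.320
4 1.222 1.867 85.620
5 0.758 0.718 91.387
6 0.470 0.276 94.962
7 0.291 0.106 97.179
final: 97.179 0.903

Arc 1: start y=6.100, vy=23.140 → t=4.878, apex=32.873, x_land=37.122, impact vy=-25.641
  bounce: vy ← 0.62·25.641 = 15.897
Arc 2: start y=0.000, vy=15.897 → t=3.179, apex=12.636, x_land=61.318, impact vy=-15.897
  bounce: vy ← 0.62·15.897 = 9.856
Arc 3: start y=0.000, vy=9.856 → t=1.971, apex=4.857, x_land=76.320, impact vy=-9.856
  bounce: vy ← 0.62·9.856 = 6.111
Arc 4: start y=0.000, vy=6.111 → t=1.222, apex=1.867, x_land=85.620, impact vy=-6.111
  bounce: vy ← 0.62·6.111 = 3.789
Arc 5: start y=0.000, vy=3.789 → t=0.758, apex=0.718, x_land=91.387, impact vy=-3.789
  bounce: vy ← 0.62·3.789 = 2.349
Arc 6: start y=0.000, vy=2.349 → t=0.470, apex=0.276, x_land=94.962, impact vy=-2.349
  bounce: vy ← 0.62·2.349 = 1.456
Arc 7: start y=0.000, vy=1.456 → t=0.291, apex=0.106, x_land=97.179, impact vy=-1.456
  bounce: vy ← 0.62·1.456 = 0.903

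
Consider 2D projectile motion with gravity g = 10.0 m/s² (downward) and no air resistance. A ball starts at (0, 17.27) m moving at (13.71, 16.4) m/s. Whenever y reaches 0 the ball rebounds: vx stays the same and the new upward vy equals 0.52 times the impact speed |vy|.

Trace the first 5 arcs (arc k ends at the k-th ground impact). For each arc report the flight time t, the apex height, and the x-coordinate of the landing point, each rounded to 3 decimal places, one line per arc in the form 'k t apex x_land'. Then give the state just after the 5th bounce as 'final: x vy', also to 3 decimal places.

1 4.119 30.718 56.466
2 2.578 8.306 91.808
3 1.340 2.246 110.185
4 0.697 0.607 119.741
5 0.362 0.164 124.711
final: 124.711 0.942

Arc 1: start y=17.270, vy=16.400 → t=4.119, apex=30.718, x_land=56.466, impact vy=-24.786
  bounce: vy ← 0.52·24.786 = 12.889
Arc 2: start y=0.000, vy=12.889 → t=2.578, apex=8.306, x_land=91.808, impact vy=-12.889
  bounce: vy ← 0.52·12.889 = 6.702
Arc 3: start y=0.000, vy=6.702 → t=1.340, apex=2.246, x_land=110.185, impact vy=-6.702
  bounce: vy ← 0.52·6.702 = 3.485
Arc 4: start y=0.000, vy=3.485 → t=0.697, apex=0.607, x_land=119.741, impact vy=-3.485
  bounce: vy ← 0.52·3.485 = 1.812
Arc 5: start y=0.000, vy=1.812 → t=0.362, apex=0.164, x_land=124.711, impact vy=-1.812
  bounce: vy ← 0.52·1.812 = 0.942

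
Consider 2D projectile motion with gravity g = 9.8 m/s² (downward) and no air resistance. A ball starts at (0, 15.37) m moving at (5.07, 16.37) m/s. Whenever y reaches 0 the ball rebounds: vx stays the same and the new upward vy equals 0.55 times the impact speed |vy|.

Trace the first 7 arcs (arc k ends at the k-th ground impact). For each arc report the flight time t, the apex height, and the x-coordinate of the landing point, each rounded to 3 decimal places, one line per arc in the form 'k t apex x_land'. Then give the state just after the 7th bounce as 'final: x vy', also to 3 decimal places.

Arc 1: start y=15.370, vy=16.370 → t=4.105, apex=29.042, x_land=20.812, impact vy=-23.859
  bounce: vy ← 0.55·23.859 = 13.122
Arc 2: start y=0.000, vy=13.122 → t=2.678, apex=8.785, x_land=34.390, impact vy=-13.122
  bounce: vy ← 0.55·13.122 = 7.217
Arc 3: start y=0.000, vy=7.217 → t=1.473, apex=2.658, x_land=41.857, impact vy=-7.217
  bounce: vy ← 0.55·7.217 = 3.969
Arc 4: start y=0.000, vy=3.969 → t=0.810, apex=0.804, x_land=45.964, impact vy=-3.969
  bounce: vy ← 0.55·3.969 = 2.183
Arc 5: start y=0.000, vy=2.183 → t=0.446, apex=0.243, x_land=48.223, impact vy=-2.183
  bounce: vy ← 0.55·2.183 = 1.201
Arc 6: start y=0.000, vy=1.201 → t=0.245, apex=0.074, x_land=49.466, impact vy=-1.201
  bounce: vy ← 0.55·1.201 = 0.660
Arc 7: start y=0.000, vy=0.660 → t=0.135, apex=0.022, x_land=50.149, impact vy=-0.660
  bounce: vy ← 0.55·0.660 = 0.363

1 4.105 29.042 20.812
2 2.678 8.785 34.390
3 1.473 2.658 41.857
4 0.810 0.804 45.964
5 0.446 0.243 48.223
6 0.245 0.074 49.466
7 0.135 0.022 50.149
final: 50.149 0.363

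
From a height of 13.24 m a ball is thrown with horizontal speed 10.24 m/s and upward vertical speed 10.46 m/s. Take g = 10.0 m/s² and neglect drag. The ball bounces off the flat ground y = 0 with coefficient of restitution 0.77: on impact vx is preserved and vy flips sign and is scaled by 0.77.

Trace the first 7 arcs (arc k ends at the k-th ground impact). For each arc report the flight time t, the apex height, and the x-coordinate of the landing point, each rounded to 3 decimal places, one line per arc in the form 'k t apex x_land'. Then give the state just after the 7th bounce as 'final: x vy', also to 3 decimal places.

1 2.980 18.711 30.520
2 2.979 11.094 61.025
3 2.294 6.577 84.515
4 1.766 3.900 102.601
5 1.360 2.312 116.528
6 1.047 1.371 127.252
7 0.806 0.813 135.509
final: 135.509 3.105

Arc 1: start y=13.240, vy=10.460 → t=2.980, apex=18.711, x_land=30.520, impact vy=-19.345
  bounce: vy ← 0.77·19.345 = 14.895
Arc 2: start y=0.000, vy=14.895 → t=2.979, apex=11.094, x_land=61.025, impact vy=-14.895
  bounce: vy ← 0.77·14.895 = 11.469
Arc 3: start y=0.000, vy=11.469 → t=2.294, apex=6.577, x_land=84.515, impact vy=-11.469
  bounce: vy ← 0.77·11.469 = 8.831
Arc 4: start y=0.000, vy=8.831 → t=1.766, apex=3.900, x_land=102.601, impact vy=-8.831
  bounce: vy ← 0.77·8.831 = 6.800
Arc 5: start y=0.000, vy=6.800 → t=1.360, apex=2.312, x_land=116.528, impact vy=-6.800
  bounce: vy ← 0.77·6.800 = 5.236
Arc 6: start y=0.000, vy=5.236 → t=1.047, apex=1.371, x_land=127.252, impact vy=-5.236
  bounce: vy ← 0.77·5.236 = 4.032
Arc 7: start y=0.000, vy=4.032 → t=0.806, apex=0.813, x_land=135.509, impact vy=-4.032
  bounce: vy ← 0.77·4.032 = 3.105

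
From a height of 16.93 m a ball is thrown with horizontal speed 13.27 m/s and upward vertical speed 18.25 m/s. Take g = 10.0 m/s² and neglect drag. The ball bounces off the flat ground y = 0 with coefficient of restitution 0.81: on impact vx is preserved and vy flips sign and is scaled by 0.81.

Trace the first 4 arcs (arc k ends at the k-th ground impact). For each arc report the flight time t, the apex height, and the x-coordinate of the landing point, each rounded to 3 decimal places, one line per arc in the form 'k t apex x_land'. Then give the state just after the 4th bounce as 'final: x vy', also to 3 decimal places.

1 4.417 33.583 58.609
2 4.198 22.034 114.323
3 3.401 14.456 159.451
4 2.755 9.485 196.004
final: 196.004 11.156

Arc 1: start y=16.930, vy=18.250 → t=4.417, apex=33.583, x_land=58.609, impact vy=-25.916
  bounce: vy ← 0.81·25.916 = 20.992
Arc 2: start y=0.000, vy=20.992 → t=4.198, apex=22.034, x_land=114.323, impact vy=-20.992
  bounce: vy ← 0.81·20.992 = 17.004
Arc 3: start y=0.000, vy=17.004 → t=3.401, apex=14.456, x_land=159.451, impact vy=-17.004
  bounce: vy ← 0.81·17.004 = 13.773
Arc 4: start y=0.000, vy=13.773 → t=2.755, apex=9.485, x_land=196.004, impact vy=-13.773
  bounce: vy ← 0.81·13.773 = 11.156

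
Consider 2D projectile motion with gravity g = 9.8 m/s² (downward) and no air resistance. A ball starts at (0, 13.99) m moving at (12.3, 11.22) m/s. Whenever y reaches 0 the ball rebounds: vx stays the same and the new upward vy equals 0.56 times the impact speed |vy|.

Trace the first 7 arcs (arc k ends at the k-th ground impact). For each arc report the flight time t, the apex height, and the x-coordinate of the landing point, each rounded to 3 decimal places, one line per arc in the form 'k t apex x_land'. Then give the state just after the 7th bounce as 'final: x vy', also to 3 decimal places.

Arc 1: start y=13.990, vy=11.220 → t=3.186, apex=20.413, x_land=39.187, impact vy=-20.002
  bounce: vy ← 0.56·20.002 = 11.201
Arc 2: start y=0.000, vy=11.201 → t=2.286, apex=6.401, x_land=67.305, impact vy=-11.201
  bounce: vy ← 0.56·11.201 = 6.273
Arc 3: start y=0.000, vy=6.273 → t=1.280, apex=2.008, x_land=83.051, impact vy=-6.273
  bounce: vy ← 0.56·6.273 = 3.513
Arc 4: start y=0.000, vy=3.513 → t=0.717, apex=0.630, x_land=91.868, impact vy=-3.513
  bounce: vy ← 0.56·3.513 = 1.967
Arc 5: start y=0.000, vy=1.967 → t=0.401, apex=0.197, x_land=96.806, impact vy=-1.967
  bounce: vy ← 0.56·1.967 = 1.102
Arc 6: start y=0.000, vy=1.102 → t=0.225, apex=0.062, x_land=99.571, impact vy=-1.102
  bounce: vy ← 0.56·1.102 = 0.617
Arc 7: start y=0.000, vy=0.617 → t=0.126, apex=0.019, x_land=101.120, impact vy=-0.617
  bounce: vy ← 0.56·0.617 = 0.345

1 3.186 20.413 39.187
2 2.286 6.401 67.305
3 1.280 2.008 83.051
4 0.717 0.630 91.868
5 0.401 0.197 96.806
6 0.225 0.062 99.571
7 0.126 0.019 101.120
final: 101.120 0.345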